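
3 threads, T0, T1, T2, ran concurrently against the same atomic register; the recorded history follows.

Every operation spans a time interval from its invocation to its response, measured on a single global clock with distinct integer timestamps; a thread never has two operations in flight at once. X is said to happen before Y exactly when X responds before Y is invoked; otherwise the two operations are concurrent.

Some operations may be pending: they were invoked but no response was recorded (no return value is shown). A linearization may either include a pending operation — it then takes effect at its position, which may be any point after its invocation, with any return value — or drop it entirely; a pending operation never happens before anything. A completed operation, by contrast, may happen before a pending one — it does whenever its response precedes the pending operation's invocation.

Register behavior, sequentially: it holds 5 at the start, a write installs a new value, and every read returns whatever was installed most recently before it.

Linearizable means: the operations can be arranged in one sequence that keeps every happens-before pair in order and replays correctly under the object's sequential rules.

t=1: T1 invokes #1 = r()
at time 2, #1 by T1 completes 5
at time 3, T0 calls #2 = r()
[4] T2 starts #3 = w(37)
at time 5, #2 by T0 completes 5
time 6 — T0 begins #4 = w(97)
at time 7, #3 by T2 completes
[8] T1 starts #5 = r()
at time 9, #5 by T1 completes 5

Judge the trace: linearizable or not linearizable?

not linearizable

cut after 8 events: linearizable; cut after 9 events (#5 responds, time 9): not linearizable
no legal order exists: 2 real-time-consistent candidates over 4 completed atomic register operations, all rejected
completion choices over the 1 pending operation (#4) were checked; none helps
for example #1, #2, #3, #5 (pending dropped) fails at step 4: #5 r() → 5 is not legal there
for example #1, #3, #2, #5 (pending dropped) fails at step 3: #2 r() → 5 is not legal there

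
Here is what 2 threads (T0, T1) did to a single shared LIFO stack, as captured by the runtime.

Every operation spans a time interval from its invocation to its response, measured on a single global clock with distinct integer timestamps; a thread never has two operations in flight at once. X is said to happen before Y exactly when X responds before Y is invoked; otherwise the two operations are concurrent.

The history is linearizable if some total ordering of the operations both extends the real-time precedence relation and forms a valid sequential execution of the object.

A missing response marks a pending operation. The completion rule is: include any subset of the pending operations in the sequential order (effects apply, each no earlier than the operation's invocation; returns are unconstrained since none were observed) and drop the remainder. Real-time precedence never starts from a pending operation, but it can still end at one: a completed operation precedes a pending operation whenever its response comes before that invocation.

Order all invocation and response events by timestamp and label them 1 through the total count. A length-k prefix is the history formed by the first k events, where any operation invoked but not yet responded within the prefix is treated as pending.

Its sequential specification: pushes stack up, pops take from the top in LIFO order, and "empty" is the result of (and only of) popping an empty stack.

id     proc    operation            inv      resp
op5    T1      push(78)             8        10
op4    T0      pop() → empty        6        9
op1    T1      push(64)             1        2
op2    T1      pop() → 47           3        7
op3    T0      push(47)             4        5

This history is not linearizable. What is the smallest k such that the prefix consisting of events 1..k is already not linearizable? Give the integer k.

events 1..8 are linearizable, e.g. via op1, op3, op2:
1. op1 push(64), leaving stack <64>
2. op3 push(47), leaving stack <64,47>
3. op2 pop() → 47, leaving stack <64>
with event 9 included (op4 responding at time 9), all real-time-consistent orders fail
every completion of the 1 pending operation (op5) was checked; none linearizes
sample order op1, op2, op3, op4 (pending dropped) stalls at step 2 — op2 pop() → 47 has no legal effect
sample order op1, op3, op2, op4 (pending dropped) stalls at step 4 — op4 pop() → empty has no legal effect

9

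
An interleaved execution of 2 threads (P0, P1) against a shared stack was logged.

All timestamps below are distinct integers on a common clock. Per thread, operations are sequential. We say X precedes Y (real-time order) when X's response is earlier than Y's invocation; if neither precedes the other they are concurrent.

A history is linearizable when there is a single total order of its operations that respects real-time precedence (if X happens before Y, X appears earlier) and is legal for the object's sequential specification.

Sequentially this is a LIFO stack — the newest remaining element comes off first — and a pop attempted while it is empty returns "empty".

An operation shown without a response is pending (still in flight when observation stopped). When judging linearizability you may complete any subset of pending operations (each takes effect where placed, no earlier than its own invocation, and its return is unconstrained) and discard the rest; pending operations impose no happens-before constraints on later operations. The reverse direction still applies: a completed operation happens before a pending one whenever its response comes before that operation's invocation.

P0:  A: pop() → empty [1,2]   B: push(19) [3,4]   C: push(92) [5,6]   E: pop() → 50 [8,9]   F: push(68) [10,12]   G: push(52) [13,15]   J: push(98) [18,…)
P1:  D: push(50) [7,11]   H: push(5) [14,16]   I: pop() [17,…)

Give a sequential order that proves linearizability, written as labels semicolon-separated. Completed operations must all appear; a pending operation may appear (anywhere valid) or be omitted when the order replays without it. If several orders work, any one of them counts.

after step 1 (A pop() → empty): stack <>
after step 2 (B push(19)): stack <19>
after step 3 (C push(92)): stack <19,92>
after step 4 (D push(50)): stack <19,92,50>
after step 5 (E pop() → 50): stack <19,92>
after step 6 (F push(68)): stack <19,92,68>
after step 7 (G push(52)): stack <19,92,68,52>
after step 8 (H push(5)): stack <19,92,68,52,5>

A; B; C; D; E; F; G; H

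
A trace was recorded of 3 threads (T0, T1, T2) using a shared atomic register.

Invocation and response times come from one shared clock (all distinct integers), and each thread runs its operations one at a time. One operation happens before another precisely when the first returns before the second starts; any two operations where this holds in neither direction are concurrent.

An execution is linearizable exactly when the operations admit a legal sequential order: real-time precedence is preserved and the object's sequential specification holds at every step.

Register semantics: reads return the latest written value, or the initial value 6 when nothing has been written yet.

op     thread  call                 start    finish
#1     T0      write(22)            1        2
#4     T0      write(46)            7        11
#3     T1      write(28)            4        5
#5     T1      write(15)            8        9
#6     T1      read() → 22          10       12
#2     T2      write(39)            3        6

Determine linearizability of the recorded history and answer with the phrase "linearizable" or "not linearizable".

the violation lands at event 12, #6's response at time 12: events 1..11 linearize, events 1..12 do not
6 completed operations, 6 real-time-consistent orders — every atomic register replay fails
e.g. #1, #2, #3, #4, #5, #6: illegal at step 6, since #6 read() → 22 cannot apply there
e.g. #1, #2, #3, #5, #4, #6: illegal at step 6, since #6 read() → 22 cannot apply there

not linearizable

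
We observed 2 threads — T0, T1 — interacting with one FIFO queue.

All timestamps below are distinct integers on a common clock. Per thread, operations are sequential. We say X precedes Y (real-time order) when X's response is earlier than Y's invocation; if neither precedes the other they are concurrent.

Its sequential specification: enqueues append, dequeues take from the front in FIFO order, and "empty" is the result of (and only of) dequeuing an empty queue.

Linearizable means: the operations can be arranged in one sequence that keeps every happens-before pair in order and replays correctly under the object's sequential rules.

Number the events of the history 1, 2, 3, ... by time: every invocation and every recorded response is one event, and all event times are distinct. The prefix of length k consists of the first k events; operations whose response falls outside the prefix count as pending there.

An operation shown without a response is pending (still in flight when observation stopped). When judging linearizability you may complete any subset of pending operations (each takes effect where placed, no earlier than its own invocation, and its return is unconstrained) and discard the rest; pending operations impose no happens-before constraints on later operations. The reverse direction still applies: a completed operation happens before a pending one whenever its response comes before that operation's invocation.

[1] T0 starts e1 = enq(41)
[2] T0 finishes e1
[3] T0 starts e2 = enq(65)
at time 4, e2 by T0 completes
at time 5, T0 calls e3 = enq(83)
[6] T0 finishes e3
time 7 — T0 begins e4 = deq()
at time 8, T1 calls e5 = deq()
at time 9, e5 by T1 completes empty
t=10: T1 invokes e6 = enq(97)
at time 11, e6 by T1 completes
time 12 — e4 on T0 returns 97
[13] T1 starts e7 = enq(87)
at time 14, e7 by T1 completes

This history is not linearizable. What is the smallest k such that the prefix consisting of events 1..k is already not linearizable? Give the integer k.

one valid order for events 1..8 is e1, e2, e3:
after step 1 (e1 enq(41)): queue <41>
after step 2 (e2 enq(65)): queue <41,65>
after step 3 (e3 enq(83)): queue <41,65,83>
with event 9 included (e5 responding at time 9), all real-time-consistent orders fail
no escape via the 1 pending operation (e4): every completion choice fails
take e1, e2, e3, e5 (pending dropped): step 4 already fails, because e5 deq() → empty cannot occur there

9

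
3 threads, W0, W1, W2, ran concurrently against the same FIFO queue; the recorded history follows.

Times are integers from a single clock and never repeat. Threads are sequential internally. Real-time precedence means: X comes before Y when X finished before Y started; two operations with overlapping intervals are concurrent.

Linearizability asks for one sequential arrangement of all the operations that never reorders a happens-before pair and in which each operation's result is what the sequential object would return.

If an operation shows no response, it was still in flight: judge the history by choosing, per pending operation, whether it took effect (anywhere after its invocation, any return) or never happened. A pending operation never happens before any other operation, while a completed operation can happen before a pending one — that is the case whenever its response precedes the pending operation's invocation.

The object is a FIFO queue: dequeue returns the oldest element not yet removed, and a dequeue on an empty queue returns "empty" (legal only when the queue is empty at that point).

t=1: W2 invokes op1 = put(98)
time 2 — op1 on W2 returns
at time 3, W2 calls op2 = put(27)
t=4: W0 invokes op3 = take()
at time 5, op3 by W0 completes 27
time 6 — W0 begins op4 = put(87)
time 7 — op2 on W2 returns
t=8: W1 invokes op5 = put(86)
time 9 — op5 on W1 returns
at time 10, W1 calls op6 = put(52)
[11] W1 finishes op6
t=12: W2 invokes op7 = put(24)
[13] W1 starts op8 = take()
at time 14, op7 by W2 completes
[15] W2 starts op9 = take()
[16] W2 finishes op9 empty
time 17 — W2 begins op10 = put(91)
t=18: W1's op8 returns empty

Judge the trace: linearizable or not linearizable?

through event 4 a valid linearization exists; event 5 (op3 responding at time 5) ends that
the completed operations (2 total) allow one real-time order; the FIFO queue replay rejects it
no completion choice of the 1 pending operation (op2) rescues it — every subset was tried
for example op1, op3 (pending dropped) fails at step 2: op3 take() → 27 is not legal there

not linearizable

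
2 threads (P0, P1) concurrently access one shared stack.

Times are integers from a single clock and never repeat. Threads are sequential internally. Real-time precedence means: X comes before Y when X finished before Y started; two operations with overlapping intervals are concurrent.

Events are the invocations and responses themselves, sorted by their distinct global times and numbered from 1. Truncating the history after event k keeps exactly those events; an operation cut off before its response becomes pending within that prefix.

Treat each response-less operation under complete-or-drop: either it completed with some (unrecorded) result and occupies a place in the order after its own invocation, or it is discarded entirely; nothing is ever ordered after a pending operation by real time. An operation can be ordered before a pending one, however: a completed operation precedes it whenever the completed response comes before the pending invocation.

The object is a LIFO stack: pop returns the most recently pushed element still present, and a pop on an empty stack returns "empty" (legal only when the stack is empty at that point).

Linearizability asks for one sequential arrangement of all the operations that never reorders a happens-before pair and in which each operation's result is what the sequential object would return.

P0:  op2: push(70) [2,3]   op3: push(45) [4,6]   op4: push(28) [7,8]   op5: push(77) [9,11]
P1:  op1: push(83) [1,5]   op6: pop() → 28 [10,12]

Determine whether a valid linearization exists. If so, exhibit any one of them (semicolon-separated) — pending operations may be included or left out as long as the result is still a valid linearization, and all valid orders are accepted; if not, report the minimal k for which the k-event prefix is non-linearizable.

1. op1 push(83), leaving stack <83>
2. op2 push(70), leaving stack <83,70>
3. op3 push(45), leaving stack <83,70,45>
4. op4 push(28), leaving stack <83,70,45,28>
5. op6 pop() → 28, leaving stack <83,70,45>
6. op5 push(77), leaving stack <83,70,45,77>

linearizable — witness: op1; op2; op3; op4; op6; op5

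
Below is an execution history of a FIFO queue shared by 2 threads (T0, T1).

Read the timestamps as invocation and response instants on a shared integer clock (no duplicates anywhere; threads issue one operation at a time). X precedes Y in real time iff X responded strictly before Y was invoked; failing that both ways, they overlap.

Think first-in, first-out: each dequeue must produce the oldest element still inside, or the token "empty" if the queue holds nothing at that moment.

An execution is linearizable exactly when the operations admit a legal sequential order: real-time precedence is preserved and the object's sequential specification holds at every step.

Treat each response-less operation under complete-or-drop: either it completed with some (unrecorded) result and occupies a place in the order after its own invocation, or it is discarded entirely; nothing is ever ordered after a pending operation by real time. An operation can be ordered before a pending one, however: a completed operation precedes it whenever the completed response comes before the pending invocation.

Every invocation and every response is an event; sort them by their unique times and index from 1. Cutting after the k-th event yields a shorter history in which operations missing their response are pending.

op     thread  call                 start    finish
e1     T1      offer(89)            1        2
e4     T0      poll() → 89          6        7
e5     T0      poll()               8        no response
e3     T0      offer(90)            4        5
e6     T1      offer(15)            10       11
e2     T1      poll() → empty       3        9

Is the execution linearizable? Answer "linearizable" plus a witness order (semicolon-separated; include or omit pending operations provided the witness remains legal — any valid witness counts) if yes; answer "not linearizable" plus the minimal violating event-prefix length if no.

linearizable — witness: e1; e3; e4; e5; e2; e6

step 1: e1 offer(89) — queue <89>
step 2: e3 offer(90) — queue <89,90>
step 3: e4 poll() → 89 — queue <90>
step 4: e5 poll() (pending, included) — queue <>
step 5: e2 poll() → empty — queue <>
step 6: e6 offer(15) — queue <15>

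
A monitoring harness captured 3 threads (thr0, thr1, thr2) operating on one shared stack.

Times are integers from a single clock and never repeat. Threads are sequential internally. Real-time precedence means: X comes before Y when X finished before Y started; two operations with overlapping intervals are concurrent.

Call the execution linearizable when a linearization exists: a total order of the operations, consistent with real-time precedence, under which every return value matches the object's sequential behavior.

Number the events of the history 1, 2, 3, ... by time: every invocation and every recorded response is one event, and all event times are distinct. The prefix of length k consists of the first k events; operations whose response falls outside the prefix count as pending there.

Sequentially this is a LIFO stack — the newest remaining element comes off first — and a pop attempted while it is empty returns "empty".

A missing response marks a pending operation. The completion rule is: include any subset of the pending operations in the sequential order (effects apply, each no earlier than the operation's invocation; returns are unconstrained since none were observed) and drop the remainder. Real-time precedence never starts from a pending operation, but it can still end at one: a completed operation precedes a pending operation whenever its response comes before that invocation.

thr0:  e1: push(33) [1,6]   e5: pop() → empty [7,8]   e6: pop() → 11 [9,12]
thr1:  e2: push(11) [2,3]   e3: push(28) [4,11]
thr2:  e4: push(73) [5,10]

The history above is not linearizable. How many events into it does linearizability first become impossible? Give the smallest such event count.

8

events 1..7 are linearizable; a witness order is e1, e2:
after step 1 (e1 push(33)): stack <33>
after step 2 (e2 push(11)): stack <33,11>
include event 8 — e5 responding at 8 — and every candidate order breaks
including or dropping the 2 pending operations (e3, e4) in any combination fails
take e1, e2, e5 (pending dropped): step 3 already fails, because e5 pop() → empty cannot occur there
take e2, e1, e5 (pending dropped): step 3 already fails, because e5 pop() → empty cannot occur there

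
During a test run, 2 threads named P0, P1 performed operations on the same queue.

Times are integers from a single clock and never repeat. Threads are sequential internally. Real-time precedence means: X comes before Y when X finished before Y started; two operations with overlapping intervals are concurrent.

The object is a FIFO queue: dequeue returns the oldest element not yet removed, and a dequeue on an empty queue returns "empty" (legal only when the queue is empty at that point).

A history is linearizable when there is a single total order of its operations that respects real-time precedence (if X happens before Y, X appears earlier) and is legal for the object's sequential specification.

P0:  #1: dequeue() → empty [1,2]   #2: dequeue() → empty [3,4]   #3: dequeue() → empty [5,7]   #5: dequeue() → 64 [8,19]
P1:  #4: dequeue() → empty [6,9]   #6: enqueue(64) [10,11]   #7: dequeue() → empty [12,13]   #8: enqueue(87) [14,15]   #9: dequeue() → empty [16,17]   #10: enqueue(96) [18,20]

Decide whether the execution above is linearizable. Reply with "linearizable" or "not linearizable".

not linearizable

cut after 16 events: linearizable; cut after 17 events (#9 responds, time 17): not linearizable
8 completed operations, 2 real-time-consistent orders — every queue replay fails
include/drop combinations of the 1 pending operation (#5) were all tried; none helps
one such order, #1, #2, #3, #4, #6, #7, #8, #9 (pending dropped), breaks at step 6 where #7 dequeue() → empty is illegal
one such order, #1, #2, #4, #3, #6, #7, #8, #9 (pending dropped), breaks at step 6 where #7 dequeue() → empty is illegal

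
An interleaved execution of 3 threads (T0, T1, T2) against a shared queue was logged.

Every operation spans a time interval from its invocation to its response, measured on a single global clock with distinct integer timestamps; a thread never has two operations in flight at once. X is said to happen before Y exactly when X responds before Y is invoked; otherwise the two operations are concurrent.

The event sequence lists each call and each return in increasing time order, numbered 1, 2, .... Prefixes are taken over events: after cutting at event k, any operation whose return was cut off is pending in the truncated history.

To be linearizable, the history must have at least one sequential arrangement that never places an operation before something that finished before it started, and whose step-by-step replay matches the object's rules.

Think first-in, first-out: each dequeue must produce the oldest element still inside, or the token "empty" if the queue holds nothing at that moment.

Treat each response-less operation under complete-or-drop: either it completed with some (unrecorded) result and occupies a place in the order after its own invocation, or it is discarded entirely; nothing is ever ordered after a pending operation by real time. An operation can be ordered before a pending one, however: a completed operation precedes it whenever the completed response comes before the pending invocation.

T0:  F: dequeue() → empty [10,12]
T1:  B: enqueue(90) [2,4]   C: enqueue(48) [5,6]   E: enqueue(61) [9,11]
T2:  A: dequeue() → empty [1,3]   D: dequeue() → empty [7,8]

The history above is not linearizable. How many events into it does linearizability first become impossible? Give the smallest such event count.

events 1..7 are linearizable, e.g. via A, B, C:
step 1: A dequeue() → empty — queue <>
step 2: B enqueue(90) — queue <90>
step 3: C enqueue(48) — queue <90,48>
once event 8 joins (D's response, time 8), exhaustive search finds no witness
one such order, A, B, C, D, breaks at step 4 where D dequeue() → empty is illegal
one such order, B, A, C, D, breaks at step 2 where A dequeue() → empty is illegal

8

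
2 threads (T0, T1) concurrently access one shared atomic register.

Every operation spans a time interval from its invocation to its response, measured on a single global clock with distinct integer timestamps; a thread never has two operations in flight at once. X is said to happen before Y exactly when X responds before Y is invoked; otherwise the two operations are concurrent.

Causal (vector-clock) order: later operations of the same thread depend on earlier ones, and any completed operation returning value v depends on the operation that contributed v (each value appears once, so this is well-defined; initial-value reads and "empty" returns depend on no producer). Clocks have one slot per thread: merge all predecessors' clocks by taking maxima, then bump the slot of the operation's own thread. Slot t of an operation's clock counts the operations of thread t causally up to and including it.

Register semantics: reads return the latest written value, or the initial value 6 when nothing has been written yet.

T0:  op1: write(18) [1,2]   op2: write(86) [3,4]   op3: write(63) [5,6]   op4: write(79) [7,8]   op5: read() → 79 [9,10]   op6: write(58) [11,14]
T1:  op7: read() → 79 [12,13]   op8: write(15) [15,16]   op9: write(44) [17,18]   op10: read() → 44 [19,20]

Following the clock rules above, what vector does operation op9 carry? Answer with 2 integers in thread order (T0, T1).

root op op1, invoked 1: fresh clock plus T0's own tick → (1, 0)
op2 (invocation 3): componentwise max over VC(op1)=(1, 0), +1 at T0, giving (2, 0)
op3 (invocation 5): componentwise max over VC(op2)=(2, 0), +1 at T0, giving (3, 0)
op4 (invocation 7): componentwise max over VC(op3)=(3, 0), +1 at T0, giving (4, 0)
op7 (invocation 12): componentwise max over VC(op4)=(4, 0), +1 at T1, giving (4, 1)
op5 (invocation 9): componentwise max over VC(op4)=(4, 0), +1 at T0, giving (5, 0)
op8 (invocation 15): componentwise max over VC(op7)=(4, 1), +1 at T1, giving (4, 2)
op6 (invocation 11): componentwise max over VC(op5)=(5, 0), +1 at T0, giving (6, 0)
op9 (invocation 17): componentwise max over VC(op8)=(4, 2), +1 at T1, giving (4, 3)
op10 (invocation 19): componentwise max over VC(op9)=(4, 3), +1 at T1, giving (4, 4)
target: VC(op9) = (4, 3)

(4, 3)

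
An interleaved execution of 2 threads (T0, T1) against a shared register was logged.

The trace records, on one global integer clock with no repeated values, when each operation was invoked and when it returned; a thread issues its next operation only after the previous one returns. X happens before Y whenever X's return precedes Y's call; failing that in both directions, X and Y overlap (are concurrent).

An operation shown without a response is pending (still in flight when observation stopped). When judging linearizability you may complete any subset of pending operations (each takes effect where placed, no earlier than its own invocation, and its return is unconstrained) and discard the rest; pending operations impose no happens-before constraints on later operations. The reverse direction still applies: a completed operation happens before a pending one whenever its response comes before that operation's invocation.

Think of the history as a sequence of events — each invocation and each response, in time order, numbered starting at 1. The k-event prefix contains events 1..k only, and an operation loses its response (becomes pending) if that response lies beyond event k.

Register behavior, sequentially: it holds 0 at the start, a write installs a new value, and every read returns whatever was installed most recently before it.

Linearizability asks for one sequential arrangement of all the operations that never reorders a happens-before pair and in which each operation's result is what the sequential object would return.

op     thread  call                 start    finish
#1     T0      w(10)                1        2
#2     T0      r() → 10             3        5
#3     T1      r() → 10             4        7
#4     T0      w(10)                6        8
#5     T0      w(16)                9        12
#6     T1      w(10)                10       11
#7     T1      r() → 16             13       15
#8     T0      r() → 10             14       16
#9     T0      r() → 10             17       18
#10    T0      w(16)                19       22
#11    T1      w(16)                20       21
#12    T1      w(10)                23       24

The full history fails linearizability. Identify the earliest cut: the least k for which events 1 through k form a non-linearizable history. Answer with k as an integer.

16

events 1..15 are linearizable, e.g. via #1, #2, #3, #4, #6, #5, #7:
1. #1 w(10), leaving value 10
2. #2 r() → 10, leaving value 10
3. #3 r() → 10, leaving value 10
4. #4 w(10), leaving value 10
5. #6 w(10), leaving value 10
6. #5 w(16), leaving value 16
7. #7 r() → 16, leaving value 16
event 16 — #8's response, time 16 — after it, nothing linearizes
e.g. #1, #2, #3, #4, #5, #6, #7, #8: illegal at step 7, since #7 r() → 16 cannot apply there
e.g. #1, #2, #3, #4, #5, #6, #8, #7: illegal at step 8, since #7 r() → 16 cannot apply there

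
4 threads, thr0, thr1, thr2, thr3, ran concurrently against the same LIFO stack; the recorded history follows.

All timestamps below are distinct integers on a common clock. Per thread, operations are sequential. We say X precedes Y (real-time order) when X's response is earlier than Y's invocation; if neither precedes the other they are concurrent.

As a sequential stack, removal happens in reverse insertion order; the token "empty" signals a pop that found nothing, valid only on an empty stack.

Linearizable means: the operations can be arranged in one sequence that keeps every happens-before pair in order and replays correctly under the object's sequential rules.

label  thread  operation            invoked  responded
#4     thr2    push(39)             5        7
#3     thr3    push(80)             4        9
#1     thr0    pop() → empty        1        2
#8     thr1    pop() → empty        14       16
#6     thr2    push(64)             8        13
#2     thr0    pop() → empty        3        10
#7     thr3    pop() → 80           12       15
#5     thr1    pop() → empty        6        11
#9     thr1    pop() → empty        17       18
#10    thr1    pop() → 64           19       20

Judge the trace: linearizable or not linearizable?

through event 15 a valid linearization exists; event 16 (#8 responding at time 16) ends that
checked exhaustively: 144 real-time-consistent orders of 8 completed operations, zero legal LIFO stack replays
take #1, #2, #3, #4, #5, #6, #7, #8: step 5 already fails, because #5 pop() → empty cannot occur there
take #1, #2, #3, #4, #5, #6, #8, #7: step 5 already fails, because #5 pop() → empty cannot occur there

not linearizable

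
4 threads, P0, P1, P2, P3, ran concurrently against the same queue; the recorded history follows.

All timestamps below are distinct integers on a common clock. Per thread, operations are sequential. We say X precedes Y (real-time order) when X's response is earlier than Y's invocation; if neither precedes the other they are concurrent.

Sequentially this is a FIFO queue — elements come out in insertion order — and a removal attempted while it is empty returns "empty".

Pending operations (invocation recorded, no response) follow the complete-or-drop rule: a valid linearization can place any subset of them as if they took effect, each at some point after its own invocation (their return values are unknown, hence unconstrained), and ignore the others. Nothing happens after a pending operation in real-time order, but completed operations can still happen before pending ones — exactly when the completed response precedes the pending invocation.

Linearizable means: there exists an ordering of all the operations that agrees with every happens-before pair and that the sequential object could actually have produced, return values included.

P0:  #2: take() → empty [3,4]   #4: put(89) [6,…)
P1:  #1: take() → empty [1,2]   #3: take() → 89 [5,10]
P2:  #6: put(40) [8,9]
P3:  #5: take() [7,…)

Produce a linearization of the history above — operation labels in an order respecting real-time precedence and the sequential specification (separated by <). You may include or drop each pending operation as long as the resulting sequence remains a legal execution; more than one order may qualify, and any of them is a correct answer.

#1 < #2 < #4 < #3 < #5 < #6

1. #1 take() → empty, leaving queue <>
2. #2 take() → empty, leaving queue <>
3. #4 put(89) (pending, included), leaving queue <89>
4. #3 take() → 89, leaving queue <>
5. #5 take() (pending, included), leaving queue <>
6. #6 put(40), leaving queue <40>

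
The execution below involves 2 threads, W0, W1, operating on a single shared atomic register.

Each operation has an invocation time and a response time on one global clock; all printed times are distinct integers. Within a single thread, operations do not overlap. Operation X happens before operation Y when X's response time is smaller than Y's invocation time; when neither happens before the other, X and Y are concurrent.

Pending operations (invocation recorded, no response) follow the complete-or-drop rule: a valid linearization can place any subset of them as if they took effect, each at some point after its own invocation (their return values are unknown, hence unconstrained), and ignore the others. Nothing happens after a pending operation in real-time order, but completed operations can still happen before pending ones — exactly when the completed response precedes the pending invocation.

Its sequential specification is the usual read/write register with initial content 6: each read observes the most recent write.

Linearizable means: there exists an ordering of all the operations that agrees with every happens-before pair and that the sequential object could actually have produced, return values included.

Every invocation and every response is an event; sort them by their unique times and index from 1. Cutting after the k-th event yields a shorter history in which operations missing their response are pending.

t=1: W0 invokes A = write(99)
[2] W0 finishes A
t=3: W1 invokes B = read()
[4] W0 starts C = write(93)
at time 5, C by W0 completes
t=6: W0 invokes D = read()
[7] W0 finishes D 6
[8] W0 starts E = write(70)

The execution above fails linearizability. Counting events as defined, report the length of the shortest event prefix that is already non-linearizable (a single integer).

events 1..6 are still linearizable — one witness is A, B, C:
after step 1 (A write(99)): value 99
after step 2 (B read() (pending, included)): value 99
after step 3 (C write(93)): value 93
with event 7 included (D responding at time 7), all real-time-consistent orders fail
completion choices over the 1 pending operation (B) were checked; none helps
e.g. A, C, D (pending dropped): illegal at step 3, since D read() → 6 cannot apply there

7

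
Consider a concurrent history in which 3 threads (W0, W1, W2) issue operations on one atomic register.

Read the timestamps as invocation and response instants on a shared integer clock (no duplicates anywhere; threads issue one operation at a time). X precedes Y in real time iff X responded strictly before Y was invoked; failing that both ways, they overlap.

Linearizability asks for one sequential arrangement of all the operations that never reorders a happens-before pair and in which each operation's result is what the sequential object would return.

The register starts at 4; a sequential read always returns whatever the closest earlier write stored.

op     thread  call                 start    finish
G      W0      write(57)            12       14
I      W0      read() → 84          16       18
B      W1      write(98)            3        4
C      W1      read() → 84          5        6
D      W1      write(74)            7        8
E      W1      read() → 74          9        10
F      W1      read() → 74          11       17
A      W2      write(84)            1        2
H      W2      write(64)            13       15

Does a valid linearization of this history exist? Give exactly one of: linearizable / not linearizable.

prefix check: 1..5 passes, 1..6 fails once C's time-6 response joins
the sole real-time-consistent order of 3 completed operations fails the atomic register replay
sample order A, B, C stalls at step 3 — C read() → 84 has no legal effect

not linearizable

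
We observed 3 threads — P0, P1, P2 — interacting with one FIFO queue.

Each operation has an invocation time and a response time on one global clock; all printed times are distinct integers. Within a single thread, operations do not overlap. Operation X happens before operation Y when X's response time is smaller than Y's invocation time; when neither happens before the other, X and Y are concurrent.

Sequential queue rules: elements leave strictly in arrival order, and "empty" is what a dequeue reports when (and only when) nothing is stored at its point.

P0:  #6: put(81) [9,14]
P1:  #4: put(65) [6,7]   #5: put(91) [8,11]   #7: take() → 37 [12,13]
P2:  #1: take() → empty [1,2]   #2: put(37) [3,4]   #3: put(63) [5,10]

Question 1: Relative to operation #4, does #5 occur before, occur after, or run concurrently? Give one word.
after

#5 spans [8,11], #4 spans [6,7]
resp(#4)=7 < inv(#5)=8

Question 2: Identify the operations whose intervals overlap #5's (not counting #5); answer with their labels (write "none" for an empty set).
#3, #6

#5 runs from 8 to 11; window-overlapping ops are concurrent
#1 [1,2]: before
#2 [3,4]: before
#3 [5,10]: concurrent
#4 [6,7]: before
#6 [9,14]: concurrent
#7 [12,13]: after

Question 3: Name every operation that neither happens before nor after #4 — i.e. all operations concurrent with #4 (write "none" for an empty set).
#3

concurrent with #4 ([6,7]): every op whose interval crosses 6..7
#1 [1,2]: before
#2 [3,4]: before
#3 [5,10]: concurrent
#5 [8,11]: after
#6 [9,14]: after
#7 [12,13]: after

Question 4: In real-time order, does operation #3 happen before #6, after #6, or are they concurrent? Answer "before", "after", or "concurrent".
concurrent

#3 spans [5,10], #6 spans [9,14]
the intervals overlap in both directions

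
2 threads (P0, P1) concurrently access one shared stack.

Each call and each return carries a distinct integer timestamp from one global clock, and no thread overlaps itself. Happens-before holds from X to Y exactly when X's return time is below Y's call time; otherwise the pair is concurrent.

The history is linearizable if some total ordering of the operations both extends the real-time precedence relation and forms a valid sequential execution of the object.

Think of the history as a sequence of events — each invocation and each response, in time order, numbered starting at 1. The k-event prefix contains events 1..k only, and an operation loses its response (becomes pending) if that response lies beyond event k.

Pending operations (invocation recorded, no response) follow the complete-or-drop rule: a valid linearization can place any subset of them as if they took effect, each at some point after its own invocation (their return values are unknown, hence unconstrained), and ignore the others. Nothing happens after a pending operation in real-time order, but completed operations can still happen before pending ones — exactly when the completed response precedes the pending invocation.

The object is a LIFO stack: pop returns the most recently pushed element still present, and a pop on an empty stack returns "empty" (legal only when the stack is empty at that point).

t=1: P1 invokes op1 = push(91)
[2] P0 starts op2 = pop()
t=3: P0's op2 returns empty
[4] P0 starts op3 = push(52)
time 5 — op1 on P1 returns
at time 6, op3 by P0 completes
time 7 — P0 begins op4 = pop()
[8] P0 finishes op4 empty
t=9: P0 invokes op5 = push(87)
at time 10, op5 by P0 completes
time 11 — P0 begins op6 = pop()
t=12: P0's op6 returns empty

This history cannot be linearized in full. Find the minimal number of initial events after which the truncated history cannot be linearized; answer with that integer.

events 1..7 are linearizable; a witness order is op2, op1, op3:
step 1: op2 pop() → empty — stack <>
step 2: op1 push(91) — stack <91>
step 3: op3 push(52) — stack <91,52>
event 8 — op4's response, time 8 — after it, nothing linearizes
e.g. op1, op2, op3, op4: illegal at step 2, since op2 pop() → empty cannot apply there
e.g. op2, op1, op3, op4: illegal at step 4, since op4 pop() → empty cannot apply there

8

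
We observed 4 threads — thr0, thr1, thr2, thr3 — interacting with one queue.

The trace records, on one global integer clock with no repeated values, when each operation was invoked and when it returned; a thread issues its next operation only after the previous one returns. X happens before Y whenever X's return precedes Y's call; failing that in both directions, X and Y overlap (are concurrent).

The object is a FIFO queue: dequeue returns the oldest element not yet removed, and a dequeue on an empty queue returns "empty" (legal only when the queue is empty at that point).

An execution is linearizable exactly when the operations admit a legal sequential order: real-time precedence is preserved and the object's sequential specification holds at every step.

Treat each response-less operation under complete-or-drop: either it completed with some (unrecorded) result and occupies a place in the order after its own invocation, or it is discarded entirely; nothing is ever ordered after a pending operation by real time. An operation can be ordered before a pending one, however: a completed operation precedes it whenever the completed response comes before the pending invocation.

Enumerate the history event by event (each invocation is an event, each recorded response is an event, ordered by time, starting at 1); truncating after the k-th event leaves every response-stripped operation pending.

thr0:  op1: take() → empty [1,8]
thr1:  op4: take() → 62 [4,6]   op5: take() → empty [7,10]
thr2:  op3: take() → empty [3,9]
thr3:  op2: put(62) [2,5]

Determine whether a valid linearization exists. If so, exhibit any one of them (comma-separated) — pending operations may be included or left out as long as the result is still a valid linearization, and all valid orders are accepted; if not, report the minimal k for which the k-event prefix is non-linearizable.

linearizable — witness: op1, op2, op4, op3, op5

step 1: op1 take() → empty — queue <>
step 2: op2 put(62) — queue <62>
step 3: op4 take() → 62 — queue <>
step 4: op3 take() → empty — queue <>
step 5: op5 take() → empty — queue <>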